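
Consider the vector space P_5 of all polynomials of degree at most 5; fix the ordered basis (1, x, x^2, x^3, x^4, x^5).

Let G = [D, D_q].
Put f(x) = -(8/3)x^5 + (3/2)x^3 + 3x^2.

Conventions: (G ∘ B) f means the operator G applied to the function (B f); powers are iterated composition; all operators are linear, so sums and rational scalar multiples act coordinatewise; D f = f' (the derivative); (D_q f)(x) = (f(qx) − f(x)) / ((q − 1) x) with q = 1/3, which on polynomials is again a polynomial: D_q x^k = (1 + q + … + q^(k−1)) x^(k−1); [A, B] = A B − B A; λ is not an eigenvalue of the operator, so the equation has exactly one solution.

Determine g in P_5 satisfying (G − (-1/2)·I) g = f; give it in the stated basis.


write g with unknown coordinates in the stated basis and equate coefficients in (G − (-1/2)·I) g = f
solving from the highest basis element down gives g = -(16/3)x^5 - (2983/243)x^3 + 6x^2 - (59660/2187)x + 8
check: G g = (1856/243)x^3 + (29830/2187)x - 4
so G g − (-1/2)·g = -(8/3)x^5 + (3/2)x^3 + 3x^2 = f ✓

the result is g(x) = -(16/3)x^5 - (2983/243)x^3 + 6x^2 - (59660/2187)x + 8


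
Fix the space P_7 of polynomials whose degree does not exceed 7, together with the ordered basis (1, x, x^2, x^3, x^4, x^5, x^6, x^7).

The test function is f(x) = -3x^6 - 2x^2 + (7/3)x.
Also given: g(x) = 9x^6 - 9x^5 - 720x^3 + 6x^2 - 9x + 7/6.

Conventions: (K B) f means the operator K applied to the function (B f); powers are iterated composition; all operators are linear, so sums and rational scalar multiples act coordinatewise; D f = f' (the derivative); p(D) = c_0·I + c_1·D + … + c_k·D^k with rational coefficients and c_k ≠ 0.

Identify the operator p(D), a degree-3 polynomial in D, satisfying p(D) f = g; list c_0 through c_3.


p(D) = -3·I + (1/2)·D + 2·D^3, i.e. c_0 = -3, c_1 = 1/2, c_2 = 0, c_3 = 2

D^0 f = -3x^6 - 2x^2 + (7/3)x
D^1 f = -18x^5 - 4x + 7/3
D^2 f = -90x^4 - 4
D^3 f = -360x^3
matching coefficients of g against c_0 f + c_1 Df + … from the top degree down determines the c_i
solution: c_0 = -3, c_1 = 1/2, c_2 = 0, c_3 = 2


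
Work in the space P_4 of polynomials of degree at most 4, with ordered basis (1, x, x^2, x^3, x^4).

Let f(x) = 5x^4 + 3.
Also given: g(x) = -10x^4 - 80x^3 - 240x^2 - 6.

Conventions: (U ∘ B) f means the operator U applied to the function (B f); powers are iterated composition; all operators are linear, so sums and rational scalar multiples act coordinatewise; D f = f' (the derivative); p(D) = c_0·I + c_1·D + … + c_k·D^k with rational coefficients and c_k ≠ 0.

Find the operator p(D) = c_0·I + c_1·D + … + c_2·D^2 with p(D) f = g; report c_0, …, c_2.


D^0 f = 5x^4 + 3
D^1 f = 20x^3
D^2 f = 60x^2
matching coefficients of g against c_0 f + c_1 Df + … from the top degree down determines the c_i
solution: c_0 = -2, c_1 = -4, c_2 = -4

c_0 = -2, c_1 = -4, c_2 = -4


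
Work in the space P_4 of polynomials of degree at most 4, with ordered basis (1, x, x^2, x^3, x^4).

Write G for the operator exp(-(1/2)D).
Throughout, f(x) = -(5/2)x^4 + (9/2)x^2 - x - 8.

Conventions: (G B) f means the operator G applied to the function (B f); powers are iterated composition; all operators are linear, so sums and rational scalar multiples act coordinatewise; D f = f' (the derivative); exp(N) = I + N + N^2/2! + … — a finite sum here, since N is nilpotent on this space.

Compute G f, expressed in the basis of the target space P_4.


order-1 term: 5x^3 - (9/2)x + 1/2
order-2 term: -(15/4)x^2 + 9/8
order-3 term: (5/4)x
order-4 term: -5/32
the series for exp(-(1/2)D) f terminates at order 4
exp(-(1/2)D) f = -(5/2)x^4 + 5x^3 + (3/4)x^2 - (17/4)x - 209/32

the result is g(x) = -(5/2)x^4 + 5x^3 + (3/4)x^2 - (17/4)x - 209/32


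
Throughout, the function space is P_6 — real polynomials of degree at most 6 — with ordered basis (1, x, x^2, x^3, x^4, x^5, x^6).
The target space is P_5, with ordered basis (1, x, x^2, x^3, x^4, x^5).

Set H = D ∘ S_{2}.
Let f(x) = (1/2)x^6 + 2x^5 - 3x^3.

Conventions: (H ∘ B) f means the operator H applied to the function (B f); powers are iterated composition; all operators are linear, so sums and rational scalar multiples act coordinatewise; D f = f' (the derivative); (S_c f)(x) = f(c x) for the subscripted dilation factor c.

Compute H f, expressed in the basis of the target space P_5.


the result is g(x) = 192x^5 + 320x^4 - 72x^2

S_{2} f = 32x^6 + 64x^5 - 24x^3
D S_{2} f = 192x^5 + 320x^4 - 72x^2


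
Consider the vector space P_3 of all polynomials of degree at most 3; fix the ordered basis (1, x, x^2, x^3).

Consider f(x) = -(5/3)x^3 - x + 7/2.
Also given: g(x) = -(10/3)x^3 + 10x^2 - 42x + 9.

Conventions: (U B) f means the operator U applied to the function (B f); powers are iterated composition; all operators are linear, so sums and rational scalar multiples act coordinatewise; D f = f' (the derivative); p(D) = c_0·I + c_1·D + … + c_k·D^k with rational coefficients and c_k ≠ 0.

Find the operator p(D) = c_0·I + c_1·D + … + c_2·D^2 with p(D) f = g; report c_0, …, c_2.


D^0 f = -(5/3)x^3 - x + 7/2
D^1 f = -5x^2 - 1
D^2 f = -10x
matching coefficients of g against c_0 f + c_1 Df + … from the top degree down determines the c_i
solution: c_0 = 2, c_1 = -2, c_2 = 4

p(D) = 2·I − 2·D + 4·D^2, i.e. c_0 = 2, c_1 = -2, c_2 = 4


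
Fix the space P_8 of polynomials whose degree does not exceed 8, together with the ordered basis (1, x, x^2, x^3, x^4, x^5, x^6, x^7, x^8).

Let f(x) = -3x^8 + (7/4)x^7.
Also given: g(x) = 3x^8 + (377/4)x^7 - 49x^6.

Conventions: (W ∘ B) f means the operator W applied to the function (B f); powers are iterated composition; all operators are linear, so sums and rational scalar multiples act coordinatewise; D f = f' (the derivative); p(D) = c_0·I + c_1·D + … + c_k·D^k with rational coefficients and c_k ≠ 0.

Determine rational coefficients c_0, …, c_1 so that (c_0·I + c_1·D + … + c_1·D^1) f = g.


D^0 f = -3x^8 + (7/4)x^7
D^1 f = -24x^7 + (49/4)x^6
matching coefficients of g against c_0 f + c_1 Df + … from the top degree down determines the c_i
solution: c_0 = -1, c_1 = -4

p(D) = -I − 4·D, i.e. c_0 = -1, c_1 = -4


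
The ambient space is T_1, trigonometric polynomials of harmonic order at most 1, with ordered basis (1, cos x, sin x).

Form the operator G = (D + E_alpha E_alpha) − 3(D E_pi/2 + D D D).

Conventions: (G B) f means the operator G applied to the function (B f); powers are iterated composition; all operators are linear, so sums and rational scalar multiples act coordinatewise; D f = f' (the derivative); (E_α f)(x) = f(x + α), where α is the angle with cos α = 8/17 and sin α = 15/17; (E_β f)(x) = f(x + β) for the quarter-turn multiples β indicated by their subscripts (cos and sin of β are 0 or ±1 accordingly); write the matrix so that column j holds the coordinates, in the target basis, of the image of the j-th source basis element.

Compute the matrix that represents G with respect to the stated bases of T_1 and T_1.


image of 1: 1
image of cos x: (706/289)cos x - (1396/289)sin x
image of sin x: (1396/289)cos x + (706/289)sin x
each image's coordinates form column j of the matrix

the matrix is [[1, 0, 0]; [0, 706/289, 1396/289]; [0, -1396/289, 706/289]] (rows listed top to bottom)


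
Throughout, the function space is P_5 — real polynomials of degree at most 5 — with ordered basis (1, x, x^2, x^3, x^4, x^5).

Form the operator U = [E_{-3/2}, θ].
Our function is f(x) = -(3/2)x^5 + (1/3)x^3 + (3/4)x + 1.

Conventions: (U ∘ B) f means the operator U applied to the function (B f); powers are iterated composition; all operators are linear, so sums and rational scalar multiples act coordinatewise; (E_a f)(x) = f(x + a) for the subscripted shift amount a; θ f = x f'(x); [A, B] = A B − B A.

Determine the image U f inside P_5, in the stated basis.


θ f = -(15/2)x^5 + x^3 + (3/4)x
E_{-3/2} θ f = -(15/2)x^5 + (225/4)x^4 - (671/4)x^3 + (1989/8)x^2 - (5835/32)x + 3357/64
E_{-3/2} f = -(3/2)x^5 + (45/4)x^4 - (401/12)x^3 + (393/8)x^2 - (1119/32)x + 649/64
θ E_{-3/2} f = -(15/2)x^5 + 45x^4 - (401/4)x^3 + (393/4)x^2 - (1119/32)x
[E_{-3/2}, θ] f = (45/4)x^4 - (135/2)x^3 + (1203/8)x^2 - (1179/8)x + 3357/64

g(x) = (45/4)x^4 - (135/2)x^3 + (1203/8)x^2 - (1179/8)x + 3357/64


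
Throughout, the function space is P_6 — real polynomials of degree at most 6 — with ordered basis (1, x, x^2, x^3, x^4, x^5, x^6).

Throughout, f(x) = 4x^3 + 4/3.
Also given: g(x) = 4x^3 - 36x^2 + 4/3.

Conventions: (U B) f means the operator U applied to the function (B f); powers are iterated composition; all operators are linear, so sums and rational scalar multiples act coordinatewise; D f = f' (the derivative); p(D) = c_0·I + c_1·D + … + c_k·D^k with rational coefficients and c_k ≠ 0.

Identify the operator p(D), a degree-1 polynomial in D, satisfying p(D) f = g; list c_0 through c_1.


c_0 = 1, c_1 = -3

D^0 f = 4x^3 + 4/3
D^1 f = 12x^2
matching coefficients of g against c_0 f + c_1 Df + … from the top degree down determines the c_i
solution: c_0 = 1, c_1 = -3


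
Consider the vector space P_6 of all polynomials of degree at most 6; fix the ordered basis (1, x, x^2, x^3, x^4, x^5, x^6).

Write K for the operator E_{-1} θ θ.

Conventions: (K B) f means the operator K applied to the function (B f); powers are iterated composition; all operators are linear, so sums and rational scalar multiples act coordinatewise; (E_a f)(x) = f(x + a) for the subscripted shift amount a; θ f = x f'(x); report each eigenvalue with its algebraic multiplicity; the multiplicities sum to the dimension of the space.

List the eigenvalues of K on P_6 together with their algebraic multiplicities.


image of 1: 0
image of x: x - 1
image of x^2: 4x^2 - 8x + 4
image of x^3: 9x^3 - 27x^2 + 27x - 9
image of x^4: 16x^4 - 64x^3 + 96x^2 - 64x + 16
image of x^5: 25x^5 - 125x^4 + 250x^3 - 250x^2 + 125x - 25
image of x^6: 36x^6 - 216x^5 + 540x^4 - 720x^3 + 540x^2 - 216x + 36
the matrix is upper triangular; its diagonal is (0, 1, 4, 9, 16, 25, 36)
for a triangular matrix the eigenvalues are the diagonal entries, with algebraic multiplicity their repetition count

λ = 0 (multiplicity 1), λ = 1 (multiplicity 1), λ = 4 (multiplicity 1), λ = 9 (multiplicity 1), λ = 16 (multiplicity 1), λ = 25 (multiplicity 1), λ = 36 (multiplicity 1)


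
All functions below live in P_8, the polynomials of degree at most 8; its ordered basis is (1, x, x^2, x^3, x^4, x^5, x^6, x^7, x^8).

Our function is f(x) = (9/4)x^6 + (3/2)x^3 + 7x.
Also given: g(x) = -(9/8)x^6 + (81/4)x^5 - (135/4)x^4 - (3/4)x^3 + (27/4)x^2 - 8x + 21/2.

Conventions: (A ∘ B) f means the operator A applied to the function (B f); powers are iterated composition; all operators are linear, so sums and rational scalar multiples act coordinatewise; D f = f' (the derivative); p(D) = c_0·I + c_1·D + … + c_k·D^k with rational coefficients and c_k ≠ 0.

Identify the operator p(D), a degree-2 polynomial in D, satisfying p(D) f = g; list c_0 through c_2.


D^0 f = (9/4)x^6 + (3/2)x^3 + 7x
D^1 f = (27/2)x^5 + (9/2)x^2 + 7
D^2 f = (135/2)x^4 + 9x
matching coefficients of g against c_0 f + c_1 Df + … from the top degree down determines the c_i
solution: c_0 = -1/2, c_1 = 3/2, c_2 = -1/2

p(D) = -(1/2)·I + (3/2)·D − (1/2)·D^2, i.e. c_0 = -1/2, c_1 = 3/2, c_2 = -1/2


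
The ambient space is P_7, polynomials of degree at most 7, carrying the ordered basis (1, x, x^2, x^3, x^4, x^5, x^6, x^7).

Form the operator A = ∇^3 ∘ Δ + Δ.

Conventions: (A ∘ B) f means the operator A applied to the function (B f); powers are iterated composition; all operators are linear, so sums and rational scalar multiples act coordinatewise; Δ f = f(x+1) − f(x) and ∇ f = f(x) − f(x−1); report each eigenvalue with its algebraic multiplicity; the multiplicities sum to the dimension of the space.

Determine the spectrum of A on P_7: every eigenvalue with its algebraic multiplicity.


λ = 0 (multiplicity 8)

image of 1: 0
image of x: 1
image of x^2: 2x + 1
image of x^3: 3x^2 + 3x + 1
image of x^4: 4x^3 + 6x^2 + 4x + 25
image of x^5: 5x^4 + 10x^3 + 10x^2 + 125x - 119
image of x^6: 6x^5 + 15x^4 + 20x^3 + 375x^2 - 714x + 481
image of x^7: 7x^6 + 21x^5 + 35x^4 + 875x^3 - 2499x^2 + 3367x - 1679
the matrix is upper triangular; its diagonal is (0, 0, 0, 0, 0, 0, 0, 0)
for a triangular matrix the eigenvalues are the diagonal entries, with algebraic multiplicity their repetition count


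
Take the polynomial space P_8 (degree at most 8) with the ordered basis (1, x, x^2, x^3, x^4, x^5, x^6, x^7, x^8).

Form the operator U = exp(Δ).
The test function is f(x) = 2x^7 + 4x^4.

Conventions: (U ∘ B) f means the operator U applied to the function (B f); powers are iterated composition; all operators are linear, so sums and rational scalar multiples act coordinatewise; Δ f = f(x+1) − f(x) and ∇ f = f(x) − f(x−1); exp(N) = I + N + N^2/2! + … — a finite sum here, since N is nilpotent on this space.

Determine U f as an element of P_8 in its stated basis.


order-1 term: 14x^6 + 42x^5 + 70x^4 + 86x^3 + 66x^2 + 30x + 6
order-2 term: 42x^5 + 210x^4 + 490x^3 + 654x^2 + 482x + 154
order-3 term: 70x^4 + 420x^3 + 1050x^2 + 1276x + 626
order-4 term: 70x^3 + 420x^2 + 910x + 704
order-5 term: 42x^2 + 210x + 280
order-6 term: 14x + 42
order-7 term: 2
the series for exp(Δ) f terminates at order 7
exp(Δ) f = 2x^7 + 14x^6 + 84x^5 + 354x^4 + 1066x^3 + 2232x^2 + 2922x + 1814

the image equals g(x) = 2x^7 + 14x^6 + 84x^5 + 354x^4 + 1066x^3 + 2232x^2 + 2922x + 1814


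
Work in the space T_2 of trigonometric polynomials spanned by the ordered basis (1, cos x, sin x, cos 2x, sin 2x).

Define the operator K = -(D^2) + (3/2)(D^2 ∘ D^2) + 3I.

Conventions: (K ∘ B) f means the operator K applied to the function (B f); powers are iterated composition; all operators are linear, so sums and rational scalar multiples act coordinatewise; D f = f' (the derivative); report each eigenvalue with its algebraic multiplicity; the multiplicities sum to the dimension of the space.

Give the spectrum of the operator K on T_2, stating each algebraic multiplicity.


λ = 3 (multiplicity 1), λ = 11/2 (multiplicity 2), λ = 31 (multiplicity 2)

image of 1: 3
image of cos x: (11/2)cos x
image of sin x: (11/2)sin x
image of cos 2x: 31cos 2x
image of sin 2x: 31sin 2x
the matrix is diagonal; its diagonal is (3, 11/2, 11/2, 31, 31)
for a triangular matrix the eigenvalues are the diagonal entries, with algebraic multiplicity their repetition count


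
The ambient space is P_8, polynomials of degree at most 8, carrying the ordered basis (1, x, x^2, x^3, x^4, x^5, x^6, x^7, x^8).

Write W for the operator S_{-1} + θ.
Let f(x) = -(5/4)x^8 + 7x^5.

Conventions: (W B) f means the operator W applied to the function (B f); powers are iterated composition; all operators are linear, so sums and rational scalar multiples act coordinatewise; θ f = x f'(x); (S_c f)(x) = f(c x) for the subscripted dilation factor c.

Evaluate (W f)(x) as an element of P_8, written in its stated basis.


S_{-1} f = -(5/4)x^8 - 7x^5
θ f = -10x^8 + 35x^5
(S_{-1} + θ) f = -(45/4)x^8 + 28x^5

the result is g(x) = -(45/4)x^8 + 28x^5


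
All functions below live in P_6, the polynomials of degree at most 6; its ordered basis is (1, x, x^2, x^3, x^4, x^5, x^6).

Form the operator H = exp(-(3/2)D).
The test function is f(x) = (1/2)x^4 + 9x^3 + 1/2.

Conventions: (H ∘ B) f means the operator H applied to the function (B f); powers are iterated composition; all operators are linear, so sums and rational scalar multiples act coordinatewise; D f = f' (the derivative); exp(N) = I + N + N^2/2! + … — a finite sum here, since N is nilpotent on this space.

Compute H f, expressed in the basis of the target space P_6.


the image equals g(x) = (1/2)x^4 + 6x^3 - (135/4)x^2 + 54x - 875/32

order-1 term: -3x^3 - (81/2)x^2
order-2 term: (27/4)x^2 + (243/4)x
order-3 term: -(27/4)x - 243/8
order-4 term: 81/32
the series for exp(-(3/2)D) f terminates at order 4
exp(-(3/2)D) f = (1/2)x^4 + 6x^3 - (135/4)x^2 + 54x - 875/32


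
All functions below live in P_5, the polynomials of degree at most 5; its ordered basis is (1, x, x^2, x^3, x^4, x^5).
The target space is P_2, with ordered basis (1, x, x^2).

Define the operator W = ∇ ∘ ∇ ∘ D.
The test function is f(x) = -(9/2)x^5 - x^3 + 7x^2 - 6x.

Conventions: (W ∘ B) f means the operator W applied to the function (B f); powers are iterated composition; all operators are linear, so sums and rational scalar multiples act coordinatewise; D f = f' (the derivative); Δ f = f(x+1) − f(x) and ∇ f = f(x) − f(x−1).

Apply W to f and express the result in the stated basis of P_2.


the image equals g(x) = -270x^2 + 540x - 321

D f = -(45/2)x^4 - 3x^2 + 14x - 6
∇ D f = -90x^3 + 135x^2 - 96x + 79/2
∇ ∇ D f = -270x^2 + 540x - 321


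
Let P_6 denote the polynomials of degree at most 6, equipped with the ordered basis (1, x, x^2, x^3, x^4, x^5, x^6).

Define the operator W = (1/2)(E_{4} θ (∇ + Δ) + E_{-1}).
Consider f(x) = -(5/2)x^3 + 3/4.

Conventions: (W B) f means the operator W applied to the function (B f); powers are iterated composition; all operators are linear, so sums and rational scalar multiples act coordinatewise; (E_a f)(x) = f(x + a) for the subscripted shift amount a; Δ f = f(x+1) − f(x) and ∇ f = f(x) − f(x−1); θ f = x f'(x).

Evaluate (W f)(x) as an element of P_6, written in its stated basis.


∇ f = -(15/2)x^2 + (15/2)x - 5/2
Δ f = -(15/2)x^2 - (15/2)x - 5/2
(∇ + Δ) f = -15x^2 - 5
θ (∇ + Δ) f = -30x^2
E_{4} θ (∇ + Δ) f = -30x^2 - 240x - 480
E_{-1} f = -(5/2)x^3 + (15/2)x^2 - (15/2)x + 13/4
(E_{4} θ (∇ + Δ) + E_{-1}) f = -(5/2)x^3 - (45/2)x^2 - (495/2)x - 1907/4
((1/2)(E_{4} θ (∇ + Δ) + E_{-1})) f = -(5/4)x^3 - (45/4)x^2 - (495/4)x - 1907/8

g(x) = -(5/4)x^3 - (45/4)x^2 - (495/4)x - 1907/8


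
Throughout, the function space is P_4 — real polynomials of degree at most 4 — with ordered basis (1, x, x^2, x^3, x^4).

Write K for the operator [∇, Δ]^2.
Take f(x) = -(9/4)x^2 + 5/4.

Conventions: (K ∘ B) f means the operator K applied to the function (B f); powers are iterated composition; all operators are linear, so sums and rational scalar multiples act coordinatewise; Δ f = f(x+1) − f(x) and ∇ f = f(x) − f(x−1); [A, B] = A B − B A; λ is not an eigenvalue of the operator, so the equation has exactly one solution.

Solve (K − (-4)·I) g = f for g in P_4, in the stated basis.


write g with unknown coordinates in the stated basis and equate coefficients in (K − (-4)·I) g = f
solving from the highest basis element down gives g = -(9/16)x^2 + 5/16
check: K g = 0
so K g − (-4)·g = -(9/4)x^2 + 5/4 = f ✓

the result is g(x) = -(9/16)x^2 + 5/16


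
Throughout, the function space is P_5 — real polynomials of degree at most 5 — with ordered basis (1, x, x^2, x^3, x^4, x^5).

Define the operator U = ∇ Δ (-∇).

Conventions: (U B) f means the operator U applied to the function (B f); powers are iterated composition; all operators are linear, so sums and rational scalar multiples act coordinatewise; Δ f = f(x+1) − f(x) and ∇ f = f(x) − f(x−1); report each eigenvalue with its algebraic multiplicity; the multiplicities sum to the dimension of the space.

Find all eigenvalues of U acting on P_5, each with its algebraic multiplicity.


image of 1: 0
image of x: 0
image of x^2: 0
image of x^3: -6
image of x^4: -24x + 12
image of x^5: -60x^2 + 60x - 30
the matrix is upper triangular; its diagonal is (0, 0, 0, 0, 0, 0)
for a triangular matrix the eigenvalues are the diagonal entries, with algebraic multiplicity their repetition count

λ = 0 (multiplicity 6)


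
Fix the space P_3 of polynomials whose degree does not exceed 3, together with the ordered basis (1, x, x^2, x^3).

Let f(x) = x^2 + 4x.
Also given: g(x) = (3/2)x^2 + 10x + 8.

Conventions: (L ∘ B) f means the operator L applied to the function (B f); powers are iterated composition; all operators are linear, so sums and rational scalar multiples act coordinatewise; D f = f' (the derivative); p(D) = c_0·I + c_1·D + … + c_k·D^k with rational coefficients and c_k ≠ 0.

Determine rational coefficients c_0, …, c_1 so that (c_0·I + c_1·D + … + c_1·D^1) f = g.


c_0 = 3/2, c_1 = 2

D^0 f = x^2 + 4x
D^1 f = 2x + 4
matching coefficients of g against c_0 f + c_1 Df + … from the top degree down determines the c_i
solution: c_0 = 3/2, c_1 = 2


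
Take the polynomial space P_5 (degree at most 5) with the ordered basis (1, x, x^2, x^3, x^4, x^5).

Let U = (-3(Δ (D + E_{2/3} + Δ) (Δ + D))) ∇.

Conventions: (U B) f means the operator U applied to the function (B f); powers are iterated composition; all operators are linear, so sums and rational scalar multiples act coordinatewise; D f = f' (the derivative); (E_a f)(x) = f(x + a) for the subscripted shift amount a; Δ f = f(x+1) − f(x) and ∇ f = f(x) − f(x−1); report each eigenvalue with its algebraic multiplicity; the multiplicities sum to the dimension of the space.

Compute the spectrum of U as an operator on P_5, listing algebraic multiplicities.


image of 1: 0
image of x: 0
image of x^2: 0
image of x^3: -36
image of x^4: -144x - 420
image of x^5: -360x^2 - 2100x - 1120
the matrix is upper triangular; its diagonal is (0, 0, 0, 0, 0, 0)
for a triangular matrix the eigenvalues are the diagonal entries, with algebraic multiplicity their repetition count

λ = 0 (multiplicity 6)


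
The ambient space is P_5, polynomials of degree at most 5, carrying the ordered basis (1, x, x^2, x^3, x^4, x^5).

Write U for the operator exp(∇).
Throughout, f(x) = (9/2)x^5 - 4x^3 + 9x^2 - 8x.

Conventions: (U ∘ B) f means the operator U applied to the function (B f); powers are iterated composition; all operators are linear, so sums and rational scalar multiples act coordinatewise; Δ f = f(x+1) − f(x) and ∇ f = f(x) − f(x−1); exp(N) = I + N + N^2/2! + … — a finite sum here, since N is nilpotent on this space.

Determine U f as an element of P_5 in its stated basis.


the result is g(x) = (9/2)x^5 + (45/2)x^4 - 4x^3 - 48x^2 + (65/2)x + 5

order-1 term: (45/2)x^4 - 45x^3 + 33x^2 + (15/2)x - 33/2
order-2 term: 45x^3 - 135x^2 + (291/2)x - 93/2
order-3 term: 45x^2 - 135x + 217/2
order-4 term: (45/2)x - 45
order-5 term: 9/2
the series for exp(∇) f terminates at order 5
exp(∇) f = (9/2)x^5 + (45/2)x^4 - 4x^3 - 48x^2 + (65/2)x + 5


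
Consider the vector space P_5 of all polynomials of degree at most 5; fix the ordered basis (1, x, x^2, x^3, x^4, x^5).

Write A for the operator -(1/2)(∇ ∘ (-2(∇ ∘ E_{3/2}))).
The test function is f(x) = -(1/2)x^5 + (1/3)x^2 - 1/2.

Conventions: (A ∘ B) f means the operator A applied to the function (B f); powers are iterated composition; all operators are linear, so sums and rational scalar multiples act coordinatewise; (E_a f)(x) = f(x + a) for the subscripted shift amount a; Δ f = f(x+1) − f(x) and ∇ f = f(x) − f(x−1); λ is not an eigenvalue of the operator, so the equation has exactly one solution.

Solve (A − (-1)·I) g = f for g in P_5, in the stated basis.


write g with unknown coordinates in the stated basis and equate coefficients in (A − (-1)·I) g = f
solving from the highest basis element down gives g = -(1/2)x^5 + 10x^3 + (46/3)x^2 - (95/2)x - 689/12
check: A g = -10x^3 - 15x^2 + (95/2)x + 683/12
so A g − (-1)·g = -(1/2)x^5 + (1/3)x^2 - 1/2 = f ✓

g(x) = -(1/2)x^5 + 10x^3 + (46/3)x^2 - (95/2)x - 689/12


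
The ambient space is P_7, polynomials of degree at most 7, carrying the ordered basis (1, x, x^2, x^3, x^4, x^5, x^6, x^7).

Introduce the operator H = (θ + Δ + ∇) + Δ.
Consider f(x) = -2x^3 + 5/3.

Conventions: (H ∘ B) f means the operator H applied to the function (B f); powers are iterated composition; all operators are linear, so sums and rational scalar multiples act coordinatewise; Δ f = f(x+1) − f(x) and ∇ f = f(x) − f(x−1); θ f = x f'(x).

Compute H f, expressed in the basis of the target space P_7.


the image equals g(x) = -6x^3 - 18x^2 - 6x - 6

θ f = -6x^3
Δ f = -6x^2 - 6x - 2
∇ f = -6x^2 + 6x - 2
(θ + Δ + ∇) f = -6x^3 - 12x^2 - 4
Δ f = -6x^2 - 6x - 2
((θ + Δ + ∇) + Δ) f = -6x^3 - 18x^2 - 6x - 6


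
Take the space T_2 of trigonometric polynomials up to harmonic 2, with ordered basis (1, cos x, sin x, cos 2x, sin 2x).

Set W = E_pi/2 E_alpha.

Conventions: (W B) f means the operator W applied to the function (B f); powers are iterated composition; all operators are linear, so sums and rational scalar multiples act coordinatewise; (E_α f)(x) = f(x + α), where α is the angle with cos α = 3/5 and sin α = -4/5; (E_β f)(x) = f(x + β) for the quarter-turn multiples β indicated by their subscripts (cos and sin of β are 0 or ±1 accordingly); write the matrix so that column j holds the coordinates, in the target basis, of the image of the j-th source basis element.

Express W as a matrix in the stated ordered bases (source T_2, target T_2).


the matrix is [[1, 0, 0, 0, 0]; [0, 4/5, 3/5, 0, 0]; [0, -3/5, 4/5, 0, 0]; [0, 0, 0, 7/25, 24/25]; [0, 0, 0, -24/25, 7/25]] (rows listed top to bottom)

image of 1: 1
image of cos x: (4/5)cos x - (3/5)sin x
image of sin x: (3/5)cos x + (4/5)sin x
image of cos 2x: (7/25)cos 2x - (24/25)sin 2x
image of sin 2x: (24/25)cos 2x + (7/25)sin 2x
each image's coordinates form column j of the matrix


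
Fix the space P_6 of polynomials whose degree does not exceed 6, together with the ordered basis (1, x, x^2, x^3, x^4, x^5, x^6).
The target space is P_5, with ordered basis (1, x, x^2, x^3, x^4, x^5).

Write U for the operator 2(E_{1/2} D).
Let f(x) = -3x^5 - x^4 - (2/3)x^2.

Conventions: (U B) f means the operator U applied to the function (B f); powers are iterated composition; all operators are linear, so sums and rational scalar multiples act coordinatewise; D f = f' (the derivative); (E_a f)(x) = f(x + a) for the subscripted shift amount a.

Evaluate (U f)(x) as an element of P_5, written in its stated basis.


D f = -15x^4 - 4x^3 - (4/3)x
E_{1/2} D f = -15x^4 - 34x^3 - (57/2)x^2 - (71/6)x - 101/48
(2(E_{1/2} D)) f = -30x^4 - 68x^3 - 57x^2 - (71/3)x - 101/24

the image equals g(x) = -30x^4 - 68x^3 - 57x^2 - (71/3)x - 101/24


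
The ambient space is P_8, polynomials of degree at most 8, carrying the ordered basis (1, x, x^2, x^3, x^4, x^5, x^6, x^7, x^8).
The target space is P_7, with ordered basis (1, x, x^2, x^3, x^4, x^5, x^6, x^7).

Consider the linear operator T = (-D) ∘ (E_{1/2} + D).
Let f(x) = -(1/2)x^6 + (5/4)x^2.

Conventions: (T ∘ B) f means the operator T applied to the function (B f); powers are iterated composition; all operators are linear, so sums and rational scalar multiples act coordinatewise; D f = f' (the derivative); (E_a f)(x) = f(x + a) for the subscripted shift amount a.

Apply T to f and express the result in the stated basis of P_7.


E_{1/2} f = -(1/2)x^6 - (3/2)x^5 - (15/8)x^4 - (5/4)x^3 + (25/32)x^2 + (37/32)x + 39/128
D f = -3x^5 + (5/2)x
(E_{1/2} + D) f = -(1/2)x^6 - (9/2)x^5 - (15/8)x^4 - (5/4)x^3 + (25/32)x^2 + (117/32)x + 39/128
D (E_{1/2} + D) f = -3x^5 - (45/2)x^4 - (15/2)x^3 - (15/4)x^2 + (25/16)x + 117/32
(-D) (E_{1/2} + D) f = 3x^5 + (45/2)x^4 + (15/2)x^3 + (15/4)x^2 - (25/16)x - 117/32

the image equals g(x) = 3x^5 + (45/2)x^4 + (15/2)x^3 + (15/4)x^2 - (25/16)x - 117/32


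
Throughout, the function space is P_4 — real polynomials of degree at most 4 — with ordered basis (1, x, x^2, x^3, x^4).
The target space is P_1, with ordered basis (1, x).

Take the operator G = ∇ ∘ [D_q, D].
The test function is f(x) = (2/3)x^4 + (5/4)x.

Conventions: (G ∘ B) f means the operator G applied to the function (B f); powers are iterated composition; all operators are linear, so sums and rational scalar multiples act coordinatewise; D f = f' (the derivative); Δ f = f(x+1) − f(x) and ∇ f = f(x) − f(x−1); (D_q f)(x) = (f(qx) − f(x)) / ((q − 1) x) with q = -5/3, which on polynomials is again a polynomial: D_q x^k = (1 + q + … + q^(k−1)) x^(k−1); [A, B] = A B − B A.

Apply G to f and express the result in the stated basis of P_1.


the image equals g(x) = (64/3)x - 32/3

D f = (8/3)x^3 + 5/4
D_q D f = (152/27)x^2
D_q f = -(136/81)x^3 + 5/4
D D_q f = -(136/27)x^2
[D_q, D] f = (32/3)x^2
∇ [D_q, D] f = (64/3)x - 32/3


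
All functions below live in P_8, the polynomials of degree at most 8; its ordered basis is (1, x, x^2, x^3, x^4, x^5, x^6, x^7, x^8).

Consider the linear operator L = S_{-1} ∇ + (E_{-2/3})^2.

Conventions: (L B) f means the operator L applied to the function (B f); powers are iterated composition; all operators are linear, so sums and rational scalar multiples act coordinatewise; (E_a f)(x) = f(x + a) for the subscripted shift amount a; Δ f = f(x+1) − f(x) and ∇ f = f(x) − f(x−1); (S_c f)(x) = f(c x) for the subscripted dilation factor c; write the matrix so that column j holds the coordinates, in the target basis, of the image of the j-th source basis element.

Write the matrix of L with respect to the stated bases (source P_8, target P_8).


image of 1: 1
image of x: x - 1/3
image of x^2: x^2 - (14/3)x + 7/9
image of x^3: x^3 - x^2 + (25/3)x - 37/27
image of x^4: x^4 - (28/3)x^3 + (14/3)x^2 - (364/27)x + 175/81
image of x^5: x^5 - (5/3)x^4 + (250/9)x^3 - (370/27)x^2 + (1685/81)x - 781/243
image of x^6: x^6 - 14x^5 + (35/3)x^4 - (1820/27)x^3 + (875/27)x^2 - (2534/81)x + 3367/729
image of x^7: x^7 - (7/3)x^6 + (175/3)x^5 - (1295/27)x^4 + (11795/81)x^3 - (5467/81)x^2 + (33775/729)x - 14197/2187
image of x^8: x^8 - (56/3)x^7 + (196/9)x^6 - (5096/27)x^5 + (12250/81)x^4 - (70952/243)x^3 + (94276/729)x^2 - (148568/2187)x + 58975/6561
each image's coordinates form column j of the matrix

the matrix is [[1, -1/3, 7/9, -37/27, 175/81, -781/243, 3367/729, -14197/2187, 58975/6561]; [0, 1, -14/3, 25/3, -364/27, 1685/81, -2534/81, 33775/729, -148568/2187]; [0, 0, 1, -1, 14/3, -370/27, 875/27, -5467/81, 94276/729]; [0, 0, 0, 1, -28/3, 250/9, -1820/27, 11795/81, -70952/243]; [0, 0, 0, 0, 1, -5/3, 35/3, -1295/27, 12250/81]; [0, 0, 0, 0, 0, 1, -14, 175/3, -5096/27]; [0, 0, 0, 0, 0, 0, 1, -7/3, 196/9]; [0, 0, 0, 0, 0, 0, 0, 1, -56/3]; [0, 0, 0, 0, 0, 0, 0, 0, 1]] (rows listed top to bottom)


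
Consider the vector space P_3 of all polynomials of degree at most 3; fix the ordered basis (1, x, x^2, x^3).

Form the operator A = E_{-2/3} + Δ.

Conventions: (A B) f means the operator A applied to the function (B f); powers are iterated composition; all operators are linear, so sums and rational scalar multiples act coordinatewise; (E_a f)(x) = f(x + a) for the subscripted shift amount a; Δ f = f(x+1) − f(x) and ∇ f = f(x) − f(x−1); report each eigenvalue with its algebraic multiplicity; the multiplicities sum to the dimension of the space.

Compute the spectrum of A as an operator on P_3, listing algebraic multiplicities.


image of 1: 1
image of x: x + 1/3
image of x^2: x^2 + (2/3)x + 13/9
image of x^3: x^3 + x^2 + (13/3)x + 19/27
the matrix is upper triangular; its diagonal is (1, 1, 1, 1)
for a triangular matrix the eigenvalues are the diagonal entries, with algebraic multiplicity their repetition count

λ = 1 (multiplicity 4)


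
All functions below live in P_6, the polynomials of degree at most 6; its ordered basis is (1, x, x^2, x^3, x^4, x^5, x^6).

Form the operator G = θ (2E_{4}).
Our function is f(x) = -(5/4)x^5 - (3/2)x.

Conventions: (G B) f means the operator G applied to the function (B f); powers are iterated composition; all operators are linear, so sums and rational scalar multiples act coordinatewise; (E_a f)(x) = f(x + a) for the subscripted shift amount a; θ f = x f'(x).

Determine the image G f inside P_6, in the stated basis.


E_{4} f = -(5/4)x^5 - 25x^4 - 200x^3 - 800x^2 - (3203/2)x - 1286
(2E_{4}) f = -(5/2)x^5 - 50x^4 - 400x^3 - 1600x^2 - 3203x - 2572
θ (2E_{4}) f = -(25/2)x^5 - 200x^4 - 1200x^3 - 3200x^2 - 3203x

g(x) = -(25/2)x^5 - 200x^4 - 1200x^3 - 3200x^2 - 3203x


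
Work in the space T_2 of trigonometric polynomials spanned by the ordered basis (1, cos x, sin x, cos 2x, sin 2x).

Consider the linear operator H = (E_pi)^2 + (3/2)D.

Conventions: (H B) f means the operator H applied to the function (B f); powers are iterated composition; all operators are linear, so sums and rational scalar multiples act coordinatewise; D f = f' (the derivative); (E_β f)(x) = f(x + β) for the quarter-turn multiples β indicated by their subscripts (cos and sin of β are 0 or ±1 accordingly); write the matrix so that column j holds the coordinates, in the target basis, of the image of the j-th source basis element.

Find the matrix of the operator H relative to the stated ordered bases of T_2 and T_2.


image of 1: 1
image of cos x: cos x - (3/2)sin x
image of sin x: (3/2)cos x + sin x
image of cos 2x: cos 2x - 3sin 2x
image of sin 2x: 3cos 2x + sin 2x
each image's coordinates form column j of the matrix

the matrix is [[1, 0, 0, 0, 0]; [0, 1, 3/2, 0, 0]; [0, -3/2, 1, 0, 0]; [0, 0, 0, 1, 3]; [0, 0, 0, -3, 1]] (rows listed top to bottom)


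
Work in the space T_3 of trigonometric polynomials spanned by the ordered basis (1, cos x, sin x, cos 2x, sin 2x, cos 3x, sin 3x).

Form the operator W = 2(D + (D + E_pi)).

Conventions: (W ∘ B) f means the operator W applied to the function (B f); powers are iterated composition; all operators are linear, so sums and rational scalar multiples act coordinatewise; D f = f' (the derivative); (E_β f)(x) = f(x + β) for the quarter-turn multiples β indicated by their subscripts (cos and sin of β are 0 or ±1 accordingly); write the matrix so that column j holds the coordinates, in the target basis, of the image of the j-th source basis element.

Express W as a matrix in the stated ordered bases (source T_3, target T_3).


image of 1: 2
image of cos x: -2cos x - 4sin x
image of sin x: 4cos x - 2sin x
image of cos 2x: 2cos 2x - 8sin 2x
image of sin 2x: 8cos 2x + 2sin 2x
image of cos 3x: -2cos 3x - 12sin 3x
image of sin 3x: 12cos 3x - 2sin 3x
each image's coordinates form column j of the matrix

the matrix is [[2, 0, 0, 0, 0, 0, 0]; [0, -2, 4, 0, 0, 0, 0]; [0, -4, -2, 0, 0, 0, 0]; [0, 0, 0, 2, 8, 0, 0]; [0, 0, 0, -8, 2, 0, 0]; [0, 0, 0, 0, 0, -2, 12]; [0, 0, 0, 0, 0, -12, -2]] (rows listed top to bottom)


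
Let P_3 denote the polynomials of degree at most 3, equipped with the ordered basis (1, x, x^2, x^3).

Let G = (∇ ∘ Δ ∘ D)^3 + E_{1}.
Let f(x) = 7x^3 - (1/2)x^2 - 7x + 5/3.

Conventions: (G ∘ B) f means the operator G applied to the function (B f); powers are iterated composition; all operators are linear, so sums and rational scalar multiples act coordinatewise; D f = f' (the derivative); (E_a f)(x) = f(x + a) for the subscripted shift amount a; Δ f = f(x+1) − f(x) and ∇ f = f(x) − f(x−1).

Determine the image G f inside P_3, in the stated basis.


D f = 21x^2 - x - 7
Δ D f = 42x + 20
∇ Δ D f = 42
D (∇ ∘ Δ ∘ D) f = 0
Δ D (∇ ∘ Δ ∘ D) f = 0
∇ Δ D (∇ ∘ Δ ∘ D) f = 0
D (∇ ∘ Δ ∘ D) (∇ ∘ Δ ∘ D) f = 0
Δ D (∇ ∘ Δ ∘ D) (∇ ∘ Δ ∘ D) f = 0
∇ Δ D (∇ ∘ Δ ∘ D) (∇ ∘ Δ ∘ D) f = 0
E_{1} f = 7x^3 + (41/2)x^2 + 13x + 7/6
((∇ ∘ Δ ∘ D)^3 + E_{1}) f = 7x^3 + (41/2)x^2 + 13x + 7/6

the image equals g(x) = 7x^3 + (41/2)x^2 + 13x + 7/6


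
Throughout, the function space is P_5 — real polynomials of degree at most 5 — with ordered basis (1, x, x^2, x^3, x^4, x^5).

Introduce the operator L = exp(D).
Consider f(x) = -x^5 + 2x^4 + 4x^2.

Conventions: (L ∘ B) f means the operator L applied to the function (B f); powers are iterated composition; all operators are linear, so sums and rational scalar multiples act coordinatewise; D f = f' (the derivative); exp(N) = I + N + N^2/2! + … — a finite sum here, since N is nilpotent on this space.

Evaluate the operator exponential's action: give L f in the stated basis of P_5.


g(x) = -x^5 - 3x^4 - 2x^3 + 6x^2 + 11x + 5

order-1 term: -5x^4 + 8x^3 + 8x
order-2 term: -10x^3 + 12x^2 + 4
order-3 term: -10x^2 + 8x
order-4 term: -5x + 2
order-5 term: -1
the series for exp(D) f terminates at order 5
exp(D) f = -x^5 - 3x^4 - 2x^3 + 6x^2 + 11x + 5


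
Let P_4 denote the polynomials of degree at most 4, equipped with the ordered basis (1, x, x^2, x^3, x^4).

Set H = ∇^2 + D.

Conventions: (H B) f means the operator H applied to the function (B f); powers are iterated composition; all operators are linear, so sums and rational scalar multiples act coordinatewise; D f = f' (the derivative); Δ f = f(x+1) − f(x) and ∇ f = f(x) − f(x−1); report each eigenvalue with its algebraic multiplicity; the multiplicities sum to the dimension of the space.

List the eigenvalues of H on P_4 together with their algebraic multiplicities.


λ = 0 (multiplicity 5)

image of 1: 0
image of x: 1
image of x^2: 2x + 2
image of x^3: 3x^2 + 6x - 6
image of x^4: 4x^3 + 12x^2 - 24x + 14
the matrix is upper triangular; its diagonal is (0, 0, 0, 0, 0)
for a triangular matrix the eigenvalues are the diagonal entries, with algebraic multiplicity their repetition count


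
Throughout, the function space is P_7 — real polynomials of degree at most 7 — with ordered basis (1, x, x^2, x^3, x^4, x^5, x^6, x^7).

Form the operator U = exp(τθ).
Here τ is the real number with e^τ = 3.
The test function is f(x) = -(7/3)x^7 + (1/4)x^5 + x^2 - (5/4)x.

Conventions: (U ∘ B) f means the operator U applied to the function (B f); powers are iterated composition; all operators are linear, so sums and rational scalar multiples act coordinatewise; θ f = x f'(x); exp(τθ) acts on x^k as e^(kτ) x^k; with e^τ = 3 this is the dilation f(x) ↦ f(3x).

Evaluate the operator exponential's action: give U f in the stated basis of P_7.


the image equals g(x) = -5103x^7 + (243/4)x^5 + 9x^2 - (15/4)x

exp(τθ) x^k = e^(kτ) x^k; with e^τ = 3 this sends x^k to 3^k x^k
x ↦ 3 x
x^2 ↦ 9 x^2
x^5 ↦ 243 x^5
x^7 ↦ 2187 x^7
applying this coordinatewise to f: exp(τθ) f = -5103x^7 + (243/4)x^5 + 9x^2 - (15/4)x


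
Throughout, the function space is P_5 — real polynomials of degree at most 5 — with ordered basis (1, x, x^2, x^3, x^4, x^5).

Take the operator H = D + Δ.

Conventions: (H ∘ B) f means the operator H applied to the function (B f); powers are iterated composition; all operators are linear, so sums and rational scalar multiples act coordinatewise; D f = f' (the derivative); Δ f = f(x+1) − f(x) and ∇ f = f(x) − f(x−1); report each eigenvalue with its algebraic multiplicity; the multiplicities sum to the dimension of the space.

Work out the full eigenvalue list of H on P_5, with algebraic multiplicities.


image of 1: 0
image of x: 2
image of x^2: 4x + 1
image of x^3: 6x^2 + 3x + 1
image of x^4: 8x^3 + 6x^2 + 4x + 1
image of x^5: 10x^4 + 10x^3 + 10x^2 + 5x + 1
the matrix is upper triangular; its diagonal is (0, 0, 0, 0, 0, 0)
for a triangular matrix the eigenvalues are the diagonal entries, with algebraic multiplicity their repetition count

λ = 0 (multiplicity 6)


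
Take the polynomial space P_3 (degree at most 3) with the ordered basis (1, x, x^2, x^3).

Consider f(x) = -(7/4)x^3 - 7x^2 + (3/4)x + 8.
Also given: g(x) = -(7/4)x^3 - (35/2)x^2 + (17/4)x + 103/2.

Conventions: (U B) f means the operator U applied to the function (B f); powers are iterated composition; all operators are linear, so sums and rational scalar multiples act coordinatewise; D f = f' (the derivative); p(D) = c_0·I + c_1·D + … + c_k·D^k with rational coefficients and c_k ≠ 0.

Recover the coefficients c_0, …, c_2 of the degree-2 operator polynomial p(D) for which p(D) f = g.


D^0 f = -(7/4)x^3 - 7x^2 + (3/4)x + 8
D^1 f = -(21/4)x^2 - 14x + 3/4
D^2 f = -(21/2)x - 14
matching coefficients of g against c_0 f + c_1 Df + … from the top degree down determines the c_i
solution: c_0 = 1, c_1 = 2, c_2 = -3

p(D) = I + 2·D − 3·D^2, i.e. c_0 = 1, c_1 = 2, c_2 = -3


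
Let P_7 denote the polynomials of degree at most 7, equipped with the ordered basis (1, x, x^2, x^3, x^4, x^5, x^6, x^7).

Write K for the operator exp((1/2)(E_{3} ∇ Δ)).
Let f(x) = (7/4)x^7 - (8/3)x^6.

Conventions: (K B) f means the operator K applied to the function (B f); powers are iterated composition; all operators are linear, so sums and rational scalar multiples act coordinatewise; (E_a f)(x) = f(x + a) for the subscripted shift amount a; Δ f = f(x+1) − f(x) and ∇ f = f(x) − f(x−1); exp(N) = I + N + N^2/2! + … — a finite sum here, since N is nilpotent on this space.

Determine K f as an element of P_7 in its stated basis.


the image equals g(x) = (7/4)x^7 - (8/3)x^6 + (147/4)x^5 + (2045/4)x^4 + (6145/2)x^3 + (45845/4)x^2 + (123049/4)x + 135193/3

order-1 term: (147/4)x^5 + (2045/4)x^4 + (11555/4)x^3 + (33095/4)x^2 + (47959/4)x + 84217/12
order-2 term: (735/4)x^3 + (6375/2)x^2 + (74355/4)x + 72865/2
order-3 term: (735/4)x + 6455/4
the series for exp((1/2)(E_{3} ∇ Δ)) f terminates at order 3
exp((1/2)(E_{3} ∇ Δ)) f = (7/4)x^7 - (8/3)x^6 + (147/4)x^5 + (2045/4)x^4 + (6145/2)x^3 + (45845/4)x^2 + (123049/4)x + 135193/3
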